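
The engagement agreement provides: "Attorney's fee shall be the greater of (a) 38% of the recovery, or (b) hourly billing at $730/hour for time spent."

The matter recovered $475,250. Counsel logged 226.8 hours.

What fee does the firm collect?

$180,595.00

(a) 38% of $475,250 = $180,595.00
(b) 226.8 × $730 = $165,564.00
The greater is (a): $180,595.00.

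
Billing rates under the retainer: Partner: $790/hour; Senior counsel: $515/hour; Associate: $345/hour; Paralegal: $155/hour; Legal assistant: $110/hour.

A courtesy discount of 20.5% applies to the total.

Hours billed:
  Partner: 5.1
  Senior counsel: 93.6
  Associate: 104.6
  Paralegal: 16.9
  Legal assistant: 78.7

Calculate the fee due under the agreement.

$79,179.22

Partner: 5.1 × $790 = $4,029.00
Senior counsel: 93.6 × $515 = $48,204.00
Associate: 104.6 × $345 = $36,087.00
Paralegal: 16.9 × $155 = $2,619.50
Legal assistant: 78.7 × $110 = $8,657.00
Subtotal: $99,596.50
Less 20.5% discount: −$20,417.28
Total: $99,596.50 − $20,417.28 = $79,179.22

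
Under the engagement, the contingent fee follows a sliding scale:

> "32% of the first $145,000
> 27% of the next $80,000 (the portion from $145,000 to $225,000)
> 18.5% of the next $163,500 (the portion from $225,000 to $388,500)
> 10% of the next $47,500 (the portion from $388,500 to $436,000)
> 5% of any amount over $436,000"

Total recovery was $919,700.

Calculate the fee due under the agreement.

First $145,000 at 32% = $46,400.00
Next $80,000 at 27% = $21,600.00
Next $163,500 at 18.5% = $30,247.50
Next $47,500 at 10% = $4,750.00
Remaining $483,700 at 5% = $24,185.00
Fee: $46,400.00 + $21,600.00 + $30,247.50 + $4,750.00 + $24,185.00 = $127,182.50

$127,182.50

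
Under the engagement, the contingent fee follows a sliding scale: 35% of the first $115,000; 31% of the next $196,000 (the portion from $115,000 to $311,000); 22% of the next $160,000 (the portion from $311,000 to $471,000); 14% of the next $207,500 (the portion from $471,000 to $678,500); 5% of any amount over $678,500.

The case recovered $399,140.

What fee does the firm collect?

First $115,000 at 35% = $40,250.00
Next $196,000 at 31% = $60,760.00
Remaining $88,140 at 22% = $19,390.80
Fee: $40,250.00 + $60,760.00 + $19,390.80 = $120,400.80

$120,400.80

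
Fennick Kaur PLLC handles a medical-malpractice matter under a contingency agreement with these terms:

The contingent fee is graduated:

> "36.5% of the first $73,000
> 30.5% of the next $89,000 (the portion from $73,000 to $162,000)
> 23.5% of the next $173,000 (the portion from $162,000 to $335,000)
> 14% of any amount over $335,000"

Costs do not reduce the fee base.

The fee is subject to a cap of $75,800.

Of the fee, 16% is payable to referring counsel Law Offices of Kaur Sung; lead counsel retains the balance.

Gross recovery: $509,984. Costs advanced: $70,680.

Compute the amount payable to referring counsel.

Fee base is the gross recovery, $509,984; costs are reimbursed separately.
First $73,000 at 36.5% = $26,645.00
Next $89,000 at 30.5% = $27,145.00
Next $173,000 at 23.5% = $40,655.00
Remaining $174,984 at 14% = $24,497.76
Fee: $26,645.00 + $27,145.00 + $40,655.00 + $24,497.76 = $118,942.76
$118,942.76 exceeds the $75,800 cap, so the fee is capped at $75,800.00.
Referral share: 16% of $75,800.00 = $12,128.00; lead counsel retains $75,800.00 − $12,128.00 = $63,672.00.

$12,128.00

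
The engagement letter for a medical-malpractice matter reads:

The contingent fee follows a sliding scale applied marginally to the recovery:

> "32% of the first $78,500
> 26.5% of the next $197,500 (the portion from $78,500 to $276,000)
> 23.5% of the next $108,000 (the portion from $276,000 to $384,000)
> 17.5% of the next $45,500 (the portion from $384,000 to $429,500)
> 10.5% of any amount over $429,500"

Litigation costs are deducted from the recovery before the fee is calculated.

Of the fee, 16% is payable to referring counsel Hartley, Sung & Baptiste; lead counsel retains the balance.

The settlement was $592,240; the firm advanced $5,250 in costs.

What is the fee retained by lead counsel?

Fee base (net of costs): $592,240 − $5,250 = $586,990
First $78,500 at 32% = $25,120.00
Next $197,500 at 26.5% = $52,337.50
Next $108,000 at 23.5% = $25,380.00
Next $45,500 at 17.5% = $7,962.50
Remaining $157,490 at 10.5% = $16,536.45
Fee: $25,120.00 + $52,337.50 + $25,380.00 + $7,962.50 + $16,536.45 = $127,336.45
Referral share: 16% of $127,336.45 = $20,373.83; lead counsel retains $127,336.45 − $20,373.83 = $106,962.62.

$106,962.62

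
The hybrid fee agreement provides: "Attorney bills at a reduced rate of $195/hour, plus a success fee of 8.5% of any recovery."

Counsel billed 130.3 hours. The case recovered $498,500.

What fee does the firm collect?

$67,781.00

Hourly: 130.3 × $195 = $25,408.50
Success fee: 8.5% of $498,500 = $42,372.50
Total: $25,408.50 + $42,372.50 = $67,781.00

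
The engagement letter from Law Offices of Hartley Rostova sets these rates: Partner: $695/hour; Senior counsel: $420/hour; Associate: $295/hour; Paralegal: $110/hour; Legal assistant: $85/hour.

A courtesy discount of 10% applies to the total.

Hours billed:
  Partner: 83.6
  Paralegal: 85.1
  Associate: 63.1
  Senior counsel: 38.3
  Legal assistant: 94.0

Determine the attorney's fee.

Partner: 83.6 × $695 = $58,102.00
Senior counsel: 38.3 × $420 = $16,086.00
Associate: 63.1 × $295 = $18,614.50
Paralegal: 85.1 × $110 = $9,361.00
Legal assistant: 94.0 × $85 = $7,990.00
Subtotal: $110,153.50
Less 10% discount: −$11,015.35
Total: $110,153.50 − $11,015.35 = $99,138.15

$99,138.15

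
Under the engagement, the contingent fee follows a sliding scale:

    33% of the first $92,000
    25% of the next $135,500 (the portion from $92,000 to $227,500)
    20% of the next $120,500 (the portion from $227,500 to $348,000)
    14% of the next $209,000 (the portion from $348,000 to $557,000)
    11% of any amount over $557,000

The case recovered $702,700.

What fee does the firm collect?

$133,622.00

First $92,000 at 33% = $30,360.00
Next $135,500 at 25% = $33,875.00
Next $120,500 at 20% = $24,100.00
Next $209,000 at 14% = $29,260.00
Remaining $145,700 at 11% = $16,027.00
Fee: $30,360.00 + $33,875.00 + $24,100.00 + $29,260.00 + $16,027.00 = $133,622.00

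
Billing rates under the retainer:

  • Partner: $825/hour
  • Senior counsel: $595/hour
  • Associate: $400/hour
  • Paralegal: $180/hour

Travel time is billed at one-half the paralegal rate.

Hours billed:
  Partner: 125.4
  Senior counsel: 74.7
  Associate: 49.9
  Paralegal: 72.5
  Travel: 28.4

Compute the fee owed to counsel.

$183,467.50

Partner: 125.4 × $825 = $103,455.00
Senior counsel: 74.7 × $595 = $44,446.50
Associate: 49.9 × $400 = $19,960.00
Paralegal: 72.5 × $180 = $13,050.00
Subtotal: $103,455.00 + $44,446.50 + $19,960.00 + $13,050.00 = $180,911.50
Travel: 28.4 × ($180 ÷ 2) = 28.4 × $90.00 = $2,556.00
Total: $180,911.50 + $2,556.00 = $183,467.50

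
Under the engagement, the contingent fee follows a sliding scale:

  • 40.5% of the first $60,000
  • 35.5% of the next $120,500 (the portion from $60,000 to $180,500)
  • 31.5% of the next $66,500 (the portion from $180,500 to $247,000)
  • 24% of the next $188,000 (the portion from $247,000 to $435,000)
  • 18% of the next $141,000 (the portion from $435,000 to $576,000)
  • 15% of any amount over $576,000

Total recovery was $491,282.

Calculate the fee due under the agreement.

First $60,000 at 40.5% = $24,300.00
Next $120,500 at 35.5% = $42,777.50
Next $66,500 at 31.5% = $20,947.50
Next $188,000 at 24% = $45,120.00
Remaining $56,282 at 18% = $10,130.76
Fee: $24,300.00 + $42,777.50 + $20,947.50 + $45,120.00 + $10,130.76 = $143,275.76

$143,275.76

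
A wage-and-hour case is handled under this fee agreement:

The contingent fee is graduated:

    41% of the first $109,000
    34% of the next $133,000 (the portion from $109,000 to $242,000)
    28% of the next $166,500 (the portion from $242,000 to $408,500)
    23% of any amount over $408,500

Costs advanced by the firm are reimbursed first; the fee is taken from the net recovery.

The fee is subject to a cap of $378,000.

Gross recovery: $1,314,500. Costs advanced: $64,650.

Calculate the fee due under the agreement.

Fee base (net of costs): $1,314,500 − $64,650 = $1,249,850
First $109,000 at 41% = $44,690.00
Next $133,000 at 34% = $45,220.00
Next $166,500 at 28% = $46,620.00
Remaining $841,350 at 23% = $193,510.50
Fee: $44,690.00 + $45,220.00 + $46,620.00 + $193,510.50 = $330,040.50
$330,040.50 is under the $378,000 cap.

$330,040.50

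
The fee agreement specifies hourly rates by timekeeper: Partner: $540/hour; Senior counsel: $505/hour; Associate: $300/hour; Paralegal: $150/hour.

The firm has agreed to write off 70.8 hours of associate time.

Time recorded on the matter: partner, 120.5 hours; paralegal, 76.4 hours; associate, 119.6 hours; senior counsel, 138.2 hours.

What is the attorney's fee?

Partner: 120.5 × $540 = $65,070.00
Senior counsel: 138.2 × $505 = $69,791.00
Associate: 119.6 × $300 = $35,880.00
Paralegal: 76.4 × $150 = $11,460.00
Subtotal: $182,201.00
Write-off: 70.8 × $300 = $21,240.00
Total: $182,201.00 − $21,240.00 = $160,961.00

$160,961.00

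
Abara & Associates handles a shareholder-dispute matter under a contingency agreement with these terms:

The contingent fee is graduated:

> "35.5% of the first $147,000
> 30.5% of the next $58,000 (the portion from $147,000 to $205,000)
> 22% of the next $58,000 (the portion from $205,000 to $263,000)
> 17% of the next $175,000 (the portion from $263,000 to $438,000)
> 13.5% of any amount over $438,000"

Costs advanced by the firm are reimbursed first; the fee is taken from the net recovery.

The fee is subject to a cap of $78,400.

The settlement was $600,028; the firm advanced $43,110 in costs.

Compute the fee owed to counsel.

Fee base (net of costs): $600,028 − $43,110 = $556,918
First $147,000 at 35.5% = $52,185.00
Next $58,000 at 30.5% = $17,690.00
Next $58,000 at 22% = $12,760.00
Next $175,000 at 17% = $29,750.00
Remaining $118,918 at 13.5% = $16,053.93
Fee: $52,185.00 + $17,690.00 + $12,760.00 + $29,750.00 + $16,053.93 = $128,438.93
$128,438.93 exceeds the $78,400 cap, so the fee is capped at $78,400.00.

$78,400.00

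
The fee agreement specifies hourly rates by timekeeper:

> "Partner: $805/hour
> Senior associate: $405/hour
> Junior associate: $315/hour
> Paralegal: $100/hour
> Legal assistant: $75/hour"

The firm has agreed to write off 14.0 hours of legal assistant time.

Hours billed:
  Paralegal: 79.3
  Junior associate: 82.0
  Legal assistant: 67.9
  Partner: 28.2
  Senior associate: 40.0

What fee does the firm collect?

$76,703.50

Partner: 28.2 × $805 = $22,701.00
Senior associate: 40.0 × $405 = $16,200.00
Junior associate: 82.0 × $315 = $25,830.00
Paralegal: 79.3 × $100 = $7,930.00
Legal assistant: 67.9 × $75 = $5,092.50
Subtotal: $77,753.50
Write-off: 14.0 × $75 = $1,050.00
Total: $77,753.50 − $1,050.00 = $76,703.50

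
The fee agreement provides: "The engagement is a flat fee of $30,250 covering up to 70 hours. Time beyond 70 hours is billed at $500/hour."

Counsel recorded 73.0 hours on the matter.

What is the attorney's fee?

Flat fee: $30,250.00
Excess hours: 73.0 − 70 = 3.0
Overrun: 3.0 × $500 = $1,500.00
Total: $30,250.00 + $1,500.00 = $31,750.00

$31,750.00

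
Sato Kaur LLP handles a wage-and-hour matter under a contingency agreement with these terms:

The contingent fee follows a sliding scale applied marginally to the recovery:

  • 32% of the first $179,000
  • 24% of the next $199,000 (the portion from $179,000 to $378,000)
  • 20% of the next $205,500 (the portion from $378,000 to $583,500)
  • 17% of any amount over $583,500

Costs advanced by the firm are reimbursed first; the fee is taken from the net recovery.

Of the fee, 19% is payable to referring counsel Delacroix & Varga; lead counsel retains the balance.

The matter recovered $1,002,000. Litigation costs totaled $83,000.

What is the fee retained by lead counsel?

$164,571.75

Fee base (net of costs): $1,002,000 − $83,000 = $919,000
First $179,000 at 32% = $57,280.00
Next $199,000 at 24% = $47,760.00
Next $205,500 at 20% = $41,100.00
Remaining $335,500 at 17% = $57,035.00
Fee: $57,280.00 + $47,760.00 + $41,100.00 + $57,035.00 = $203,175.00
Referral share: 19% of $203,175.00 = $38,603.25; lead counsel retains $203,175.00 − $38,603.25 = $164,571.75.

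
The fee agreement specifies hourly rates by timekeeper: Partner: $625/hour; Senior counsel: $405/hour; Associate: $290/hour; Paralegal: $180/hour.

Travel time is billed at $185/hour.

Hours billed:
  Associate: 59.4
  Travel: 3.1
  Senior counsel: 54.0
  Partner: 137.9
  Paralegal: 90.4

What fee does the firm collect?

Partner: 137.9 × $625 = $86,187.50
Senior counsel: 54.0 × $405 = $21,870.00
Associate: 59.4 × $290 = $17,226.00
Paralegal: 90.4 × $180 = $16,272.00
Subtotal: $86,187.50 + $21,870.00 + $17,226.00 + $16,272.00 = $141,555.50
Travel: 3.1 × $185 = $573.50
Total: $141,555.50 + $573.50 = $142,129.00

$142,129.00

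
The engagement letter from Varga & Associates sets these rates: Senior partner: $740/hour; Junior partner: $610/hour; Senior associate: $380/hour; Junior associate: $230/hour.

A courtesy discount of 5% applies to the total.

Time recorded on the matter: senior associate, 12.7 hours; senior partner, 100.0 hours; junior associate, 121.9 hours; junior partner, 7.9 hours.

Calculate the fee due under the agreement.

$106,097.90

Senior partner: 100.0 × $740 = $74,000.00
Junior partner: 7.9 × $610 = $4,819.00
Senior associate: 12.7 × $380 = $4,826.00
Junior associate: 121.9 × $230 = $28,037.00
Subtotal: $111,682.00
Less 5% discount: −$5,584.10
Total: $111,682.00 − $5,584.10 = $106,097.90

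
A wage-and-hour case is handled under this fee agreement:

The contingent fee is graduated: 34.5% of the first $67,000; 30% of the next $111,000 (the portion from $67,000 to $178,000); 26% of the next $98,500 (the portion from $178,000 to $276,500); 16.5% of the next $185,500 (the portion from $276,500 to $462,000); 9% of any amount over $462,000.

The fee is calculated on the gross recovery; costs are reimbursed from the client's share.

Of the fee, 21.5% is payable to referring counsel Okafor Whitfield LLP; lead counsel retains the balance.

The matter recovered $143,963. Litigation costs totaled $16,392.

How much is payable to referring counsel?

Fee base is the gross recovery, $143,963; costs are reimbursed separately.
First $67,000 at 34.5% = $23,115.00
Remaining $76,963 at 30% = $23,088.90
Fee: $23,115.00 + $23,088.90 = $46,203.90
Referral share: 21.5% of $46,203.90 = $9,933.84; lead counsel retains $46,203.90 − $9,933.84 = $36,270.06.

$9,933.84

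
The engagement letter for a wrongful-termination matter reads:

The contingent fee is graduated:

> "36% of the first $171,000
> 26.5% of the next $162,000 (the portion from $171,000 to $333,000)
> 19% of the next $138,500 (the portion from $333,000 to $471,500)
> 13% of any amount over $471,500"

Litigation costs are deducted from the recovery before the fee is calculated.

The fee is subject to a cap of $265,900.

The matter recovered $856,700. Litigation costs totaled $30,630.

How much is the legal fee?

Fee base (net of costs): $856,700 − $30,630 = $826,070
First $171,000 at 36% = $61,560.00
Next $162,000 at 26.5% = $42,930.00
Next $138,500 at 19% = $26,315.00
Remaining $354,570 at 13% = $46,094.10
Fee: $61,560.00 + $42,930.00 + $26,315.00 + $46,094.10 = $176,899.10
$176,899.10 is under the $265,900 cap.

$176,899.10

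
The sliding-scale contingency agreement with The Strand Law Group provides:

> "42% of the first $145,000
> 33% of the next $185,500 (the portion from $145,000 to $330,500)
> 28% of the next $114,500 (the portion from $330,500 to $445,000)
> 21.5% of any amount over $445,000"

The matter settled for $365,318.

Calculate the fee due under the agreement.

$131,864.04

First $145,000 at 42% = $60,900.00
Next $185,500 at 33% = $61,215.00
Remaining $34,818 at 28% = $9,749.04
Fee: $60,900.00 + $61,215.00 + $9,749.04 = $131,864.04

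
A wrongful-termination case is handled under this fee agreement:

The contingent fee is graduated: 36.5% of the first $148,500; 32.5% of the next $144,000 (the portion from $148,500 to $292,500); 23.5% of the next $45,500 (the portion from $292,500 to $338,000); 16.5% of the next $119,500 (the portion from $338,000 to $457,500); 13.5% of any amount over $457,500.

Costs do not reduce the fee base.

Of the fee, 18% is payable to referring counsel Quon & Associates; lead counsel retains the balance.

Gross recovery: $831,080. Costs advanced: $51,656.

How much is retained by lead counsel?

$149,113.56

Fee base is the gross recovery, $831,080; costs are reimbursed separately.
First $148,500 at 36.5% = $54,202.50
Next $144,000 at 32.5% = $46,800.00
Next $45,500 at 23.5% = $10,692.50
Next $119,500 at 16.5% = $19,717.50
Remaining $373,580 at 13.5% = $50,433.30
Fee: $54,202.50 + $46,800.00 + $10,692.50 + $19,717.50 + $50,433.30 = $181,845.80
Referral share: 18% of $181,845.80 = $32,732.24; lead counsel retains $181,845.80 − $32,732.24 = $149,113.56.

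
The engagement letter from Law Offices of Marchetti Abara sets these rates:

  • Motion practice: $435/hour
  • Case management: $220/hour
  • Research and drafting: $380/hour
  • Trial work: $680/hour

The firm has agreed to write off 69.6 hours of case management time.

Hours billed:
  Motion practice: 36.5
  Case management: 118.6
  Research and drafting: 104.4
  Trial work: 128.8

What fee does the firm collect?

Motion practice: 36.5 × $435 = $15,877.50
Case management: 118.6 × $220 = $26,092.00
Research and drafting: 104.4 × $380 = $39,672.00
Trial work: 128.8 × $680 = $87,584.00
Subtotal: $169,225.50
Write-off: 69.6 × $220 = $15,312.00
Total: $169,225.50 − $15,312.00 = $153,913.50

$153,913.50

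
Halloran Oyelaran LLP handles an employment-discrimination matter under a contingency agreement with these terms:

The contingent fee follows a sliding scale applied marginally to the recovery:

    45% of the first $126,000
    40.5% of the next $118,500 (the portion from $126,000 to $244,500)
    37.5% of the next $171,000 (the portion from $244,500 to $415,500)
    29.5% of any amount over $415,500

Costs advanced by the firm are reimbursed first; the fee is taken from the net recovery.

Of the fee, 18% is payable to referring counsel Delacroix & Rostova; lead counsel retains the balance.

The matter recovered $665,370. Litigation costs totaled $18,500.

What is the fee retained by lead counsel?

Fee base (net of costs): $665,370 − $18,500 = $646,870
First $126,000 at 45% = $56,700.00
Next $118,500 at 40.5% = $47,992.50
Next $171,000 at 37.5% = $64,125.00
Remaining $231,370 at 29.5% = $68,254.15
Fee: $56,700.00 + $47,992.50 + $64,125.00 + $68,254.15 = $237,071.65
Referral share: 18% of $237,071.65 = $42,672.90; lead counsel retains $237,071.65 − $42,672.90 = $194,398.75.

$194,398.75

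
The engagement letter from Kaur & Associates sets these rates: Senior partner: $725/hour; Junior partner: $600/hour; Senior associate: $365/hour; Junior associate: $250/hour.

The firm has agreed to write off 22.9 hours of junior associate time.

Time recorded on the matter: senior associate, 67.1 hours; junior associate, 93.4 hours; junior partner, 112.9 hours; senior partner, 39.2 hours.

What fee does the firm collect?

$138,276.50

Senior partner: 39.2 × $725 = $28,420.00
Junior partner: 112.9 × $600 = $67,740.00
Senior associate: 67.1 × $365 = $24,491.50
Junior associate: 93.4 × $250 = $23,350.00
Subtotal: $144,001.50
Write-off: 22.9 × $250 = $5,725.00
Total: $144,001.50 − $5,725.00 = $138,276.50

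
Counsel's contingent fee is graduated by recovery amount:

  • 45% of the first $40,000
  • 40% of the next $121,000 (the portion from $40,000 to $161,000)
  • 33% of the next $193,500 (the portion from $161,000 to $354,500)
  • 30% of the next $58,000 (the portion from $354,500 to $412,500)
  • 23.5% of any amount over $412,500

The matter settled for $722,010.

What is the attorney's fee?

First $40,000 at 45% = $18,000.00
Next $121,000 at 40% = $48,400.00
Next $193,500 at 33% = $63,855.00
Next $58,000 at 30% = $17,400.00
Remaining $309,510 at 23.5% = $72,734.85
Fee: $18,000.00 + $48,400.00 + $63,855.00 + $17,400.00 + $72,734.85 = $220,389.85

$220,389.85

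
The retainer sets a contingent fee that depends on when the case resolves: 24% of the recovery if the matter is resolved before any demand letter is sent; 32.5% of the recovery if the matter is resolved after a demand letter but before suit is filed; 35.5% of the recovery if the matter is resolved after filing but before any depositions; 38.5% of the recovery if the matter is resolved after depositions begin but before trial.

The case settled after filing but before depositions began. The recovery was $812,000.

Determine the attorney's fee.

$288,260.00

The matter settled after filing but before depositions began, so the 35.5% rate applies.
$812,000 × 35.5% = $288,260.00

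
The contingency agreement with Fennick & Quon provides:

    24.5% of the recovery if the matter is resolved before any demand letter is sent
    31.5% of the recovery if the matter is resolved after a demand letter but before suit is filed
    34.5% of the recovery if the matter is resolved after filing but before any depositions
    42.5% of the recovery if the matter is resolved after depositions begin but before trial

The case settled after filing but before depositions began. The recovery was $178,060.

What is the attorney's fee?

$61,430.70

The matter settled after filing but before depositions began, so the 34.5% rate applies.
$178,060 × 34.5% = $61,430.70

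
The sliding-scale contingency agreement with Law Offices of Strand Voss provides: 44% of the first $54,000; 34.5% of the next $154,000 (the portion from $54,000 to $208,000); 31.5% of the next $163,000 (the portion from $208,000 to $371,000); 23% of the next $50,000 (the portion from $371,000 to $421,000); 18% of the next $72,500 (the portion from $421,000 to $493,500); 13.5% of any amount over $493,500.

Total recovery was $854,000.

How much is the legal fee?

First $54,000 at 44% = $23,760.00
Next $154,000 at 34.5% = $53,130.00
Next $163,000 at 31.5% = $51,345.00
Next $50,000 at 23% = $11,500.00
Next $72,500 at 18% = $13,050.00
Remaining $360,500 at 13.5% = $48,667.50
Fee: $23,760.00 + $53,130.00 + $51,345.00 + $11,500.00 + $13,050.00 + $48,667.50 = $201,452.50

$201,452.50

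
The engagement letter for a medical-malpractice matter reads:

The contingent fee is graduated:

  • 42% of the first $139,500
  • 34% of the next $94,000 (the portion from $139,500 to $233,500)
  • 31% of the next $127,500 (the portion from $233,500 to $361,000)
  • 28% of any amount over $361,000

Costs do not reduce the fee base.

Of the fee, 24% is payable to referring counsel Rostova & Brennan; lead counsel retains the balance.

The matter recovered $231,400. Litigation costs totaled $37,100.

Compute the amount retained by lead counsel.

$68,275.36

Fee base is the gross recovery, $231,400; costs are reimbursed separately.
First $139,500 at 42% = $58,590.00
Remaining $91,900 at 34% = $31,246.00
Fee: $58,590.00 + $31,246.00 = $89,836.00
Referral share: 24% of $89,836.00 = $21,560.64; lead counsel retains $89,836.00 − $21,560.64 = $68,275.36.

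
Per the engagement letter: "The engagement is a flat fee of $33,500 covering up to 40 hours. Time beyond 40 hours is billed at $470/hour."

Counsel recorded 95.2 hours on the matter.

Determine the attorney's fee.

Flat fee: $33,500.00
Excess hours: 95.2 − 40 = 55.2
Overrun: 55.2 × $470 = $25,944.00
Total: $33,500.00 + $25,944.00 = $59,444.00

$59,444.00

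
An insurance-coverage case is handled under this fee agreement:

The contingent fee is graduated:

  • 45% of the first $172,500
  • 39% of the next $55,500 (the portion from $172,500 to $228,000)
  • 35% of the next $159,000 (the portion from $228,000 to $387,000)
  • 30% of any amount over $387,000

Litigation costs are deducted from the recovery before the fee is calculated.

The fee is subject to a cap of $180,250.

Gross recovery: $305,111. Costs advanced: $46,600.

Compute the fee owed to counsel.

Fee base (net of costs): $305,111 − $46,600 = $258,511
First $172,500 at 45% = $77,625.00
Next $55,500 at 39% = $21,645.00
Remaining $30,511 at 35% = $10,678.85
Fee: $77,625.00 + $21,645.00 + $10,678.85 = $109,948.85
$109,948.85 is under the $180,250 cap.

$109,948.85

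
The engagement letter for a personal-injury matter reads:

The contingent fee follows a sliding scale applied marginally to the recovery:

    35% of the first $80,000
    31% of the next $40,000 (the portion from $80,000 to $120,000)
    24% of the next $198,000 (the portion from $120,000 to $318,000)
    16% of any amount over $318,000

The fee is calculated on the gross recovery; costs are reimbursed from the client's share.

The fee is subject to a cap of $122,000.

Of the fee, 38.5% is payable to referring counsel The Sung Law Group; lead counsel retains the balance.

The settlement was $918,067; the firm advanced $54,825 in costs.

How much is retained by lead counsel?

$75,030.00

Fee base is the gross recovery, $918,067; costs are reimbursed separately.
First $80,000 at 35% = $28,000.00
Next $40,000 at 31% = $12,400.00
Next $198,000 at 24% = $47,520.00
Remaining $600,067 at 16% = $96,010.72
Fee: $28,000.00 + $12,400.00 + $47,520.00 + $96,010.72 = $183,930.72
$183,930.72 exceeds the $122,000 cap, so the fee is capped at $122,000.00.
Referral share: 38.5% of $122,000.00 = $46,970.00; lead counsel retains $122,000.00 − $46,970.00 = $75,030.00.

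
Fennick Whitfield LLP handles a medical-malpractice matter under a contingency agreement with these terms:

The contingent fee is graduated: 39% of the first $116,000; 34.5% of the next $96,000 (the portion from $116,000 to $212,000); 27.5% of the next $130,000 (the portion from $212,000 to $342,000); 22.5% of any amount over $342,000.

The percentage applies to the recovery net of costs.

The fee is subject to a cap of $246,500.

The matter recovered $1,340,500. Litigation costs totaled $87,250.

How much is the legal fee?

$246,500.00

Fee base (net of costs): $1,340,500 − $87,250 = $1,253,250
First $116,000 at 39% = $45,240.00
Next $96,000 at 34.5% = $33,120.00
Next $130,000 at 27.5% = $35,750.00
Remaining $911,250 at 22.5% = $205,031.25
Fee: $45,240.00 + $33,120.00 + $35,750.00 + $205,031.25 = $319,141.25
$319,141.25 exceeds the $246,500 cap, so the fee is capped at $246,500.00.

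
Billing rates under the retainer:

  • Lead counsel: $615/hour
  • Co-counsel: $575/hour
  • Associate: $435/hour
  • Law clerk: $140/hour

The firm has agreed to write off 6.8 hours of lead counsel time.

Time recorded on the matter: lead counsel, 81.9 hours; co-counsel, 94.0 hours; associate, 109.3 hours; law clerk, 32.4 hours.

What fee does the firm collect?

$152,318.00

Lead counsel: 81.9 × $615 = $50,368.50
Co-counsel: 94.0 × $575 = $54,050.00
Associate: 109.3 × $435 = $47,545.50
Law clerk: 32.4 × $140 = $4,536.00
Subtotal: $156,500.00
Write-off: 6.8 × $615 = $4,182.00
Total: $156,500.00 − $4,182.00 = $152,318.00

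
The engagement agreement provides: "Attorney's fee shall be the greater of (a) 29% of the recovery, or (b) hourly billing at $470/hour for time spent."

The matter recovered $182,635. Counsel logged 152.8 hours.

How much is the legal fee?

$71,816.00

(a) 29% of $182,635 = $52,964.15
(b) 152.8 × $470 = $71,816.00
The greater is (b): $71,816.00.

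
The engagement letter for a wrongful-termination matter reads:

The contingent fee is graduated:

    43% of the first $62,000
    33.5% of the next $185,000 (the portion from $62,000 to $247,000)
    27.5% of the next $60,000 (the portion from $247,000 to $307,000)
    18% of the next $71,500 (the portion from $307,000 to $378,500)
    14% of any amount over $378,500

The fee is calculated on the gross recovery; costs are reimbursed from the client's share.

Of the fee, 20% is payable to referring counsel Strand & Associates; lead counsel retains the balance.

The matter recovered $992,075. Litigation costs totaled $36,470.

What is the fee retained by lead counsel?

$163,124.40

Fee base is the gross recovery, $992,075; costs are reimbursed separately.
First $62,000 at 43% = $26,660.00
Next $185,000 at 33.5% = $61,975.00
Next $60,000 at 27.5% = $16,500.00
Next $71,500 at 18% = $12,870.00
Remaining $613,575 at 14% = $85,900.50
Fee: $26,660.00 + $61,975.00 + $16,500.00 + $12,870.00 + $85,900.50 = $203,905.50
Referral share: 20% of $203,905.50 = $40,781.10; lead counsel retains $203,905.50 − $40,781.10 = $163,124.40.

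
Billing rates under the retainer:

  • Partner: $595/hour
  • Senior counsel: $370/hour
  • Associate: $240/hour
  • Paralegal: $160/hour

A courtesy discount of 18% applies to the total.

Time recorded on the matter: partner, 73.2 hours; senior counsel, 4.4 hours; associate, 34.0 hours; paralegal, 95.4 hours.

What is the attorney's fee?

Partner: 73.2 × $595 = $43,554.00
Senior counsel: 4.4 × $370 = $1,628.00
Associate: 34.0 × $240 = $8,160.00
Paralegal: 95.4 × $160 = $15,264.00
Subtotal: $68,606.00
Less 18% discount: −$12,349.08
Total: $68,606.00 − $12,349.08 = $56,256.92

$56,256.92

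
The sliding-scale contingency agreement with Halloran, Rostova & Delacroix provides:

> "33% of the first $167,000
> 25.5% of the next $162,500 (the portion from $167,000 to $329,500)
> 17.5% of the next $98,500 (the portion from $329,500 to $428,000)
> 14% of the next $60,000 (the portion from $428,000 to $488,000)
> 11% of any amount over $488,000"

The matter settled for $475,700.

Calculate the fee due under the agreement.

First $167,000 at 33% = $55,110.00
Next $162,500 at 25.5% = $41,437.50
Next $98,500 at 17.5% = $17,237.50
Remaining $47,700 at 14% = $6,678.00
Fee: $55,110.00 + $41,437.50 + $17,237.50 + $6,678.00 = $120,463.00

$120,463.00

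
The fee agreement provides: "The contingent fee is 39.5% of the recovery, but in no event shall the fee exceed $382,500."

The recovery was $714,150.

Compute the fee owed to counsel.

39.5% of $714,150 = $282,089.25
That is under the $382,500 cap.

$282,089.25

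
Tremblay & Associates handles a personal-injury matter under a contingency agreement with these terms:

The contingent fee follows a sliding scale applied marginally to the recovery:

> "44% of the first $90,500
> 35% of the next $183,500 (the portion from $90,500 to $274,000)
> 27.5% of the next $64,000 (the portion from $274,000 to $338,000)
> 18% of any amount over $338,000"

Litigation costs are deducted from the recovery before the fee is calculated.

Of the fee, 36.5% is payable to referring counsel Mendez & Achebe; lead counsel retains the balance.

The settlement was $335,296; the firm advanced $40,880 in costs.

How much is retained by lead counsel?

$69,633.72

Fee base (net of costs): $335,296 − $40,880 = $294,416
First $90,500 at 44% = $39,820.00
Next $183,500 at 35% = $64,225.00
Remaining $20,416 at 27.5% = $5,614.40
Fee: $39,820.00 + $64,225.00 + $5,614.40 = $109,659.40
Referral share: 36.5% of $109,659.40 = $40,025.68; lead counsel retains $109,659.40 − $40,025.68 = $69,633.72.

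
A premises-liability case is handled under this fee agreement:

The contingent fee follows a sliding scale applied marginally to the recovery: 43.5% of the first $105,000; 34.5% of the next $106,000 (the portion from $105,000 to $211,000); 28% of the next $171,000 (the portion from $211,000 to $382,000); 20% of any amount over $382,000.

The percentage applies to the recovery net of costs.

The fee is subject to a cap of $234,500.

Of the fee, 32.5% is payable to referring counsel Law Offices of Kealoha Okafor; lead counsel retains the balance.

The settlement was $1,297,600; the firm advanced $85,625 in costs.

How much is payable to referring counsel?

Fee base (net of costs): $1,297,600 − $85,625 = $1,211,975
First $105,000 at 43.5% = $45,675.00
Next $106,000 at 34.5% = $36,570.00
Next $171,000 at 28% = $47,880.00
Remaining $829,975 at 20% = $165,995.00
Fee: $45,675.00 + $36,570.00 + $47,880.00 + $165,995.00 = $296,120.00
$296,120.00 exceeds the $234,500 cap, so the fee is capped at $234,500.00.
Referral share: 32.5% of $234,500.00 = $76,212.50; lead counsel retains $234,500.00 − $76,212.50 = $158,287.50.

$76,212.50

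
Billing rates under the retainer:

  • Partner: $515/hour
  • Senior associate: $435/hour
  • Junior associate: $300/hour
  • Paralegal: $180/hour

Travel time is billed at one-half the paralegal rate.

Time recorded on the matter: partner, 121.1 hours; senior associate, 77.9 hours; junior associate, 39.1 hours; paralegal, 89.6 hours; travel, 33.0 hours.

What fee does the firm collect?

Partner: 121.1 × $515 = $62,366.50
Senior associate: 77.9 × $435 = $33,886.50
Junior associate: 39.1 × $300 = $11,730.00
Paralegal: 89.6 × $180 = $16,128.00
Subtotal: $62,366.50 + $33,886.50 + $11,730.00 + $16,128.00 = $124,111.00
Travel: 33.0 × ($180 ÷ 2) = 33.0 × $90.00 = $2,970.00
Total: $124,111.00 + $2,970.00 = $127,081.00

$127,081.00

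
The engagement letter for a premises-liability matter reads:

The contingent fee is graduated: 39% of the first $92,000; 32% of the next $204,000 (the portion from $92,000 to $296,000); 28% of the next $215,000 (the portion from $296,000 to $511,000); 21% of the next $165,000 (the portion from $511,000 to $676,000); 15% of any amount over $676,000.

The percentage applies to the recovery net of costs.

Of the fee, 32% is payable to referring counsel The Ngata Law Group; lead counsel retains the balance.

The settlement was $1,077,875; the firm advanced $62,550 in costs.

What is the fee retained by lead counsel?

Fee base (net of costs): $1,077,875 − $62,550 = $1,015,325
First $92,000 at 39% = $35,880.00
Next $204,000 at 32% = $65,280.00
Next $215,000 at 28% = $60,200.00
Next $165,000 at 21% = $34,650.00
Remaining $339,325 at 15% = $50,898.75
Fee: $35,880.00 + $65,280.00 + $60,200.00 + $34,650.00 + $50,898.75 = $246,908.75
Referral share: 32% of $246,908.75 = $79,010.80; lead counsel retains $246,908.75 − $79,010.80 = $167,897.95.

$167,897.95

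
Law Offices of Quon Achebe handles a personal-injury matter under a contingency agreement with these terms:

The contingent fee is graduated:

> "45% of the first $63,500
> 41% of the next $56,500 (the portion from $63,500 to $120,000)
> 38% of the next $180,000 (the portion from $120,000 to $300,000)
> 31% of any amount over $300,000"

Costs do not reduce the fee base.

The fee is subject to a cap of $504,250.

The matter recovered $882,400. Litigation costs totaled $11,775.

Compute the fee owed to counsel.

$300,684.00

Fee base is the gross recovery, $882,400; costs are reimbursed separately.
First $63,500 at 45% = $28,575.00
Next $56,500 at 41% = $23,165.00
Next $180,000 at 38% = $68,400.00
Remaining $582,400 at 31% = $180,544.00
Fee: $28,575.00 + $23,165.00 + $68,400.00 + $180,544.00 = $300,684.00
$300,684.00 is under the $504,250 cap.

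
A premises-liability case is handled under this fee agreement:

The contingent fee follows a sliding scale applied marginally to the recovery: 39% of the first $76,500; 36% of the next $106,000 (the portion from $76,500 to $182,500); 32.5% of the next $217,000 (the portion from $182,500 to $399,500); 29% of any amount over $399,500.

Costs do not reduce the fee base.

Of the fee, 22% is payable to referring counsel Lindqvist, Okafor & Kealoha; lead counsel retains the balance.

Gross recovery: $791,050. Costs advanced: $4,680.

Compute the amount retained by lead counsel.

Fee base is the gross recovery, $791,050; costs are reimbursed separately.
First $76,500 at 39% = $29,835.00
Next $106,000 at 36% = $38,160.00
Next $217,000 at 32.5% = $70,525.00
Remaining $391,550 at 29% = $113,549.50
Fee: $29,835.00 + $38,160.00 + $70,525.00 + $113,549.50 = $252,069.50
Referral share: 22% of $252,069.50 = $55,455.29; lead counsel retains $252,069.50 − $55,455.29 = $196,614.21.

$196,614.21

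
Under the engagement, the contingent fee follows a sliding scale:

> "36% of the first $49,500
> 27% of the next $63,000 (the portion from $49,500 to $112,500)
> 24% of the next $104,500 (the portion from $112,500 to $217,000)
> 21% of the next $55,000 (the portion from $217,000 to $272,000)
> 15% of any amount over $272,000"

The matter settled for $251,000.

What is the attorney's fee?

$67,050.00

First $49,500 at 36% = $17,820.00
Next $63,000 at 27% = $17,010.00
Next $104,500 at 24% = $25,080.00
Remaining $34,000 at 21% = $7,140.00
Fee: $17,820.00 + $17,010.00 + $25,080.00 + $7,140.00 = $67,050.00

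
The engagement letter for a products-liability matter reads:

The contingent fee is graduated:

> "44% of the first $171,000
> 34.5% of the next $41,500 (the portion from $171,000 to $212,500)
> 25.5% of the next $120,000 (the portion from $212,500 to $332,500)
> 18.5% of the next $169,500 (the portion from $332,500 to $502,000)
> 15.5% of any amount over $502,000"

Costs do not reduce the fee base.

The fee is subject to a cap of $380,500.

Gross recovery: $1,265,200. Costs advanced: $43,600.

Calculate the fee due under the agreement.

Fee base is the gross recovery, $1,265,200; costs are reimbursed separately.
First $171,000 at 44% = $75,240.00
Next $41,500 at 34.5% = $14,317.50
Next $120,000 at 25.5% = $30,600.00
Next $169,500 at 18.5% = $31,357.50
Remaining $763,200 at 15.5% = $118,296.00
Fee: $75,240.00 + $14,317.50 + $30,600.00 + $31,357.50 + $118,296.00 = $269,811.00
$269,811.00 is under the $380,500 cap.

$269,811.00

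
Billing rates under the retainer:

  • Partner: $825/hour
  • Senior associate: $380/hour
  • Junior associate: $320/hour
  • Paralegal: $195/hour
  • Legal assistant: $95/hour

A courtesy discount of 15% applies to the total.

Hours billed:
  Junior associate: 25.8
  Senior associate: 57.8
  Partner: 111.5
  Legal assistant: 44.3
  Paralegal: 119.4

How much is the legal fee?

Partner: 111.5 × $825 = $91,987.50
Senior associate: 57.8 × $380 = $21,964.00
Junior associate: 25.8 × $320 = $8,256.00
Paralegal: 119.4 × $195 = $23,283.00
Legal assistant: 44.3 × $95 = $4,208.50
Subtotal: $149,699.00
Less 15% discount: −$22,454.85
Total: $149,699.00 − $22,454.85 = $127,244.15

$127,244.15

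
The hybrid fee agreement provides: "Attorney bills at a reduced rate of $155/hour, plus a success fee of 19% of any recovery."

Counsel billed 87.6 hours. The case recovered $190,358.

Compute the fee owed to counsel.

$49,746.02

Hourly: 87.6 × $155 = $13,578.00
Success fee: 19% of $190,358 = $36,168.02
Total: $13,578.00 + $36,168.02 = $49,746.02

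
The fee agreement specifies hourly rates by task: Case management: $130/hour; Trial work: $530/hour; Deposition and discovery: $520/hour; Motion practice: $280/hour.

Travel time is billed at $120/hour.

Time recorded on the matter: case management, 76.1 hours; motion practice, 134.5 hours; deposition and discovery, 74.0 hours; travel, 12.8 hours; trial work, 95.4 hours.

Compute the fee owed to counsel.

$138,131.00

Case management: 76.1 × $130 = $9,893.00
Trial work: 95.4 × $530 = $50,562.00
Deposition and discovery: 74.0 × $520 = $38,480.00
Motion practice: 134.5 × $280 = $37,660.00
Subtotal: $9,893.00 + $50,562.00 + $38,480.00 + $37,660.00 = $136,595.00
Travel: 12.8 × $120 = $1,536.00
Total: $136,595.00 + $1,536.00 = $138,131.00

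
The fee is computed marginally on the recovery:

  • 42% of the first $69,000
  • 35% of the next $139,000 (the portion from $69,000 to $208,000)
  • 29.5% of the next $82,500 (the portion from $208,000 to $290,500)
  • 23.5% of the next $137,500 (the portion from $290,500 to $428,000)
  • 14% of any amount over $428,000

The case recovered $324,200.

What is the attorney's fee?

$109,887.00

First $69,000 at 42% = $28,980.00
Next $139,000 at 35% = $48,650.00
Next $82,500 at 29.5% = $24,337.50
Remaining $33,700 at 23.5% = $7,919.50
Fee: $28,980.00 + $48,650.00 + $24,337.50 + $7,919.50 = $109,887.00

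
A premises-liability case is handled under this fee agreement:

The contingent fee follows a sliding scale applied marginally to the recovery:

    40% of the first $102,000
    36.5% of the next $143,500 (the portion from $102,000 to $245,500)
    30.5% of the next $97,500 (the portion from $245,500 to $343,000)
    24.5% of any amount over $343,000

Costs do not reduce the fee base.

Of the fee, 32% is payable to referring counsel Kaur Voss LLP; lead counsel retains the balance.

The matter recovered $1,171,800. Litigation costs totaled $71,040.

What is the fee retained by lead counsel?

Fee base is the gross recovery, $1,171,800; costs are reimbursed separately.
First $102,000 at 40% = $40,800.00
Next $143,500 at 36.5% = $52,377.50
Next $97,500 at 30.5% = $29,737.50
Remaining $828,800 at 24.5% = $203,056.00
Fee: $40,800.00 + $52,377.50 + $29,737.50 + $203,056.00 = $325,971.00
Referral share: 32% of $325,971.00 = $104,310.72; lead counsel retains $325,971.00 − $104,310.72 = $221,660.28.

$221,660.28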